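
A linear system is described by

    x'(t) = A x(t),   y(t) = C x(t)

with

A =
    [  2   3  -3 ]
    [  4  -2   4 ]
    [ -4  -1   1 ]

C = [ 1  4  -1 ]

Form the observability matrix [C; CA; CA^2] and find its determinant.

3452

CA = [[22, -4, 12]]
CA^2 = [[-20, 62, -70]]
Observability matrix O = [C; CA; CA^2] = [[1, 4, -1], [22, -4, 12], [-20, 62, -70]]
Expanding along the first row, det(O) = 1·((-4)·(-70) - 12·62) - 4·(22·(-70) - 12·(-20)) + (-1)·(22·62 - (-4)·(-20)) = 1·(-464) - 4·(-1300) + (-1)·1284 = 3452
Since det(O) ≠ 0, rank(O) = 3 and the system is completely observable.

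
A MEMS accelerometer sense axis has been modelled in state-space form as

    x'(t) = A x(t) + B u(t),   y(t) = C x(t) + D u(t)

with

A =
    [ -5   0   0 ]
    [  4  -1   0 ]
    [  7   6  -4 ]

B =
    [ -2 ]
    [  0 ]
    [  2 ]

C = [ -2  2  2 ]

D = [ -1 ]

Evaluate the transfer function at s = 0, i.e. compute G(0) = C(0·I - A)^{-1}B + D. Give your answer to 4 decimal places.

-8.6000

G(0) = C(-A)^{-1}B + D = -C A^{-1} B + D.
det A = -20, so A^{-1} = (1/-20)·adj(A) = [[-1/5, 0, 0], [-4/5, -1, 0], [-31/20, -3/2, -1/4]]
A^{-1} B = [2/5, 8/5, 13/5]^T
C A^{-1} B = 38/5
G(0) = D - C A^{-1} B = -1 - (38/5) = -43/5 ≈ -8.6000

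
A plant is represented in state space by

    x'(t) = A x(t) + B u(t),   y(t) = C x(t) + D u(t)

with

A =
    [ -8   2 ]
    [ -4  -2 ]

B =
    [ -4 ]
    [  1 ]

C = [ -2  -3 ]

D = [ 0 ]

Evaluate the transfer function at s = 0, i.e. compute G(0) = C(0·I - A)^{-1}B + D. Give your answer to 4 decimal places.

G(0) = C(-A)^{-1}B + D = -C A^{-1} B + D.
det A = 24, so A^{-1} = (1/24)·adj(A) = [[-1/12, -1/12], [1/6, -1/3]]
A^{-1} B = [1/4, -1]^T
C A^{-1} B = 5/2
G(0) = D - C A^{-1} B = 0 - (5/2) = -5/2 ≈ -2.5000

-2.5000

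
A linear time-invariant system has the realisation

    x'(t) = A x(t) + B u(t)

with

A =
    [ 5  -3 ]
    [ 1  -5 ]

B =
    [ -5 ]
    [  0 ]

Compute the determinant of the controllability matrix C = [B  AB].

25

AB = [[-25], [-5]]
Controllability matrix C = [B  AB] = [[-5, -25], [0, -5]]
det(C) = (-5)·(-5) - (-25)·0 = 25 - 0 = 25
Since det(C) ≠ 0, rank(C) = 2 and the system is completely controllable.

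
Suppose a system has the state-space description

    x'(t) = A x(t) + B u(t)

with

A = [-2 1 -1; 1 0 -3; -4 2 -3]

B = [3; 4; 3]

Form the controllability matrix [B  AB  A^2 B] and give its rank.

AB = [[-5], [-6], [-13]]
A^2B = [[17], [34], [47]]
Controllability matrix C = [B  AB  A^2B] = [[3, -5, 17], [4, -6, 34], [3, -13, 47]]
det(C) = 3·((-6)·47 - 34·(-13)) - (-5)·(4·47 - 34·3) + 17·(4·(-13) - (-6)·3) = 3·160 - (-5)·86 + 17·(-34) = 332 ≠ 0, so rank(C) = 3.
rank(C) = 3 = n, so the pair (A, B) is completely controllable.

3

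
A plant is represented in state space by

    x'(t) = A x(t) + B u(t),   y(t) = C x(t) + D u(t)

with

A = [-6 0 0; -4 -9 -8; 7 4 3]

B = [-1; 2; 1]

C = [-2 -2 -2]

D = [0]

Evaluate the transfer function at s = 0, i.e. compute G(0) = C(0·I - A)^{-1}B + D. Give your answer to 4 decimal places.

-0.6667

G(0) = C(-A)^{-1}B + D = -C A^{-1} B + D.
det A = -30, so A^{-1} = (1/-30)·adj(A) = [[-1/6, 0, 0], [22/15, 3/5, 8/5], [-47/30, -4/5, -9/5]]
A^{-1} B = [1/6, 4/3, -11/6]^T
C A^{-1} B = 2/3
G(0) = D - C A^{-1} B = 0 - (2/3) = -2/3 ≈ -0.6667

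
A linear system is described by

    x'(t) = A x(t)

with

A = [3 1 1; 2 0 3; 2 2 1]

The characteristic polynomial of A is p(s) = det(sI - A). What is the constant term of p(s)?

Expand det(sI - A) for the 3×3 matrix.
p(s) = s^3 - 4s^2 - 7s + 10.
(Check: constant term = det(-A) = (-1)^3 det A = 10; coefficient of s^2 = -tr A = -4.)
The constant term is 10.

10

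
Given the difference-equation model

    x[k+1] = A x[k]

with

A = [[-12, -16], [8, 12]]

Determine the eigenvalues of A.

-4, 4

det(zI - A) = z^2 - (tr A)z + det A, with tr A = (-12) + 12 = 0 and det A = (-12)·12 - (-16)·8 = -144 - (-128) = -16.
So p(z) = det(zI - A) = z^2 - 16.
Factor z^2 - 16: two numbers with sum 0 and product -16 are 4 and -4, so z^2 - 16 = (z - 4)(z + 4).
Hence p(z) = (z - 4) (z + 4), with roots -4, 4.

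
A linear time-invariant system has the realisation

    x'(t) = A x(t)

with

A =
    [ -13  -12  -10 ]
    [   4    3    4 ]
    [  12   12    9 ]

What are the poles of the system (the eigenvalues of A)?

det(sI - A) = s^3 - (tr A)s^2 + (M11 + M22 + M33)s - det A, where Mii is the 2×2 principal minor of A obtained by deleting row i and column i.
tr A = (-13) + 3 + 9 = -1; M11 = 3·9 - 4·12 = 27 - 48 = -21; M22 = (-13)·9 - (-10)·12 = -117 - (-120) = 3; M33 = (-13)·3 - (-12)·4 = -39 - (-48) = 9; sum of minors = -9.
det A = (-13)·(3·9 - 4·12) - (-12)·(4·9 - 4·12) + (-10)·(4·12 - 3·12) = (-13)·(-21) - (-12)·(-12) + (-10)·12 = 9.
So p(s) = det(sI - A) = s^3 + s^2 - 9s - 9.
Rational-root test: any integer root divides -9. Testing small divisors, s = -1 works: p(-1) = -1 + 1 + 9 + (-9) = 0, so (s + 1) is a factor.
Dividing, p(s) = (s + 1)(s^2 - 9).
Factor s^2 - 9: two numbers with sum 0 and product -9 are 3 and -3, so s^2 - 9 = (s - 3)(s + 3).
Hence p(s) = (s - 3) (s + 1) (s + 3), with roots -3, -1, 3.
At least one eigenvalue has non-negative real part, so the system is not asymptotically stable.

-3, -1, 3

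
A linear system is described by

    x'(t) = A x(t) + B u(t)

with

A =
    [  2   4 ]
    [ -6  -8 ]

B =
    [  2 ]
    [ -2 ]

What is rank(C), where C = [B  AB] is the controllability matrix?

AB = [[-4], [4]]
Controllability matrix C = [B  AB] = [[2, -4], [-2, 4]]
Every column of C is a scalar multiple of column 1 = [2, -2] (multipliers 1, -2), so the columns span a one-dimensional space.
C ≠ 0, hence rank(C) = 1.
rank(C) = 1 < n = 2, so the pair (A, B) is not completely controllable.

1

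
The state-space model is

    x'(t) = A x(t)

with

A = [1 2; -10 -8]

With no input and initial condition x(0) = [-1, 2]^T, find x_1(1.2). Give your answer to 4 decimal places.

det(sI - A) = s^2 - (tr A)s + det A, with tr A = 1 + (-8) = -7 and det A = 1·(-8) - 2·(-10) = -8 - (-20) = 12.
So p(s) = det(sI - A) = s^2 + 7s + 12.
Factor s^2 + 7s + 12: two numbers with sum -7 and product 12 are -3 and -4, so s^2 + 7s + 12 = (s + 3)(s + 4).
Hence p(s) = (s + 3) (s + 4), with roots -4, -3.
The eigenvalues -4, -3 are distinct and real, so A is diagonalisable and x(t) = e^{At} x(0) = V diag(e^{λ_i t}) V^{-1} x(0), where the columns of V are the eigenvectors.
λ = -4: A - (-4)I = [[5, 2], [-10, -4]]. Row 1 gives 5·v1 + 2·v2 = 0, so take v_1 = [-2, 5]^T.
λ = -3: A - (-3)I = [[4, 2], [-10, -5]]. Row 1 gives 4·v1 + 2·v2 = 0, so take v_2 = [1, -2]^T.
V = [v_1 v_2] = [[-2, 1], [5, -2]] has det V = -1, so V^{-1} = adj(V)/det V = [[2, 1], [5, 2]].
Modal coordinates z(0) = V^{-1} x(0): 2·(-1) + 1·2 = 0; 5·(-1) + 2·2 = -1; so z(0) = [0, -1]^T.
x_1(t) = Σ_i (v_i)_1 · z_i(0) · e^{λ_i t} (row 1 of V times the modal terms).
x_1(1.2) = (-2)·0·e^{-4·1.2} + 1·(-1)·e^{-3·1.2} = 0·0.008230 + (-1)·0.027324 = -0.0273.

-0.0273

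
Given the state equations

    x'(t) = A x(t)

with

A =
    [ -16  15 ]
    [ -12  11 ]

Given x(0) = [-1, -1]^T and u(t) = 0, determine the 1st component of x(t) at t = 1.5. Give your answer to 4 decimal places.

det(sI - A) = s^2 - (tr A)s + det A, with tr A = (-16) + 11 = -5 and det A = (-16)·11 - 15·(-12) = -176 - (-180) = 4.
So p(s) = det(sI - A) = s^2 + 5s + 4.
Factor s^2 + 5s + 4: two numbers with sum -5 and product 4 are -1 and -4, so s^2 + 5s + 4 = (s + 1)(s + 4).
Hence p(s) = (s + 1) (s + 4), with roots -4, -1.
The eigenvalues -4, -1 are distinct and real, so A is diagonalisable and x(t) = e^{At} x(0) = V diag(e^{λ_i t}) V^{-1} x(0), where the columns of V are the eigenvectors.
λ = -4: A - (-4)I = [[-12, 15], [-12, 15]]. Row 1 gives (-12)·v1 + 15·v2 = 0, so take v_1 = [-5, -4]^T.
λ = -1: A - (-1)I = [[-15, 15], [-12, 12]]. Row 1 gives (-15)·v1 + 15·v2 = 0, so take v_2 = [-1, -1]^T.
V = [v_1 v_2] = [[-5, -1], [-4, -1]] has det V = 1, so V^{-1} = adj(V)/det V = [[-1, 1], [4, -5]].
Modal coordinates z(0) = V^{-1} x(0): (-1)·(-1) + 1·(-1) = 0; 4·(-1) + (-5)·(-1) = 1; so z(0) = [0, 1]^T.
x_1(t) = Σ_i (v_i)_1 · z_i(0) · e^{λ_i t} (row 1 of V times the modal terms).
x_1(1.5) = (-5)·0·e^{-4·1.5} + (-1)·1·e^{-1·1.5} = 0·0.002479 + (-1)·0.223130 = -0.2231.

-0.2231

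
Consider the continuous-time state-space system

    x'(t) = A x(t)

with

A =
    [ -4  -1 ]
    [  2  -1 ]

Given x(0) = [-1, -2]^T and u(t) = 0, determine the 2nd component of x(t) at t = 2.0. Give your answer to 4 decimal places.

-0.1000

det(sI - A) = s^2 - (tr A)s + det A, with tr A = (-4) + (-1) = -5 and det A = (-4)·(-1) - (-1)·2 = 4 - (-2) = 6.
So p(s) = det(sI - A) = s^2 + 5s + 6.
Factor s^2 + 5s + 6: two numbers with sum -5 and product 6 are -2 and -3, so s^2 + 5s + 6 = (s + 2)(s + 3).
Hence p(s) = (s + 2) (s + 3), with roots -3, -2.
The eigenvalues -3, -2 are distinct and real, so A is diagonalisable and x(t) = e^{At} x(0) = V diag(e^{λ_i t}) V^{-1} x(0), where the columns of V are the eigenvectors.
λ = -3: A - (-3)I = [[-1, -1], [2, 2]]. Row 1 gives (-1)·v1 + (-1)·v2 = 0, so take v_1 = [-1, 1]^T.
λ = -2: A - (-2)I = [[-2, -1], [2, 1]]. Row 1 gives (-2)·v1 + (-1)·v2 = 0, so take v_2 = [1, -2]^T.
V = [v_1 v_2] = [[-1, 1], [1, -2]] has det V = 1, so V^{-1} = adj(V)/det V = [[-2, -1], [-1, -1]].
Modal coordinates z(0) = V^{-1} x(0): (-2)·(-1) + (-1)·(-2) = 4; (-1)·(-1) + (-1)·(-2) = 3; so z(0) = [4, 3]^T.
x_2(t) = Σ_i (v_i)_2 · z_i(0) · e^{λ_i t} (row 2 of V times the modal terms).
x_2(2.0) = 1·4·e^{-3·2.0} + (-2)·3·e^{-2·2.0} = 4·0.002479 + (-6)·0.018316 = -0.1000.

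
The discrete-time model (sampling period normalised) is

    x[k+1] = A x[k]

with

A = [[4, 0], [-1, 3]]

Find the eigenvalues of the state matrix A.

det(zI - A) = z^2 - (tr A)z + det A, with tr A = 4 + 3 = 7 and det A = 4·3 - 0·(-1) = 12 - 0 = 12.
So p(z) = det(zI - A) = z^2 - 7z + 12.
Factor z^2 - 7z + 12: two numbers with sum 7 and product 12 are 4 and 3, so z^2 - 7z + 12 = (z - 4)(z - 3).
Hence p(z) = (z - 4) (z - 3), with roots 3, 4.

3, 4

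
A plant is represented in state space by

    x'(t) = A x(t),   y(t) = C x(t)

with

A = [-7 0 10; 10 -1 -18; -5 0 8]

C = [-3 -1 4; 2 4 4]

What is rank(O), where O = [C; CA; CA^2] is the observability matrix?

2

CA = [[-9, 1, 20], [6, -4, -20]]
CA^2 = [[-27, -1, 52], [18, 4, -28]]
Observability matrix O = [C; CA; CA^2] = [[-3, -1, 4], [2, 4, 4], [-9, 1, 20], [6, -4, -20], [-27, -1, 52], [18, 4, -28]]
The columns c1, c2, c3 of O are linearly dependent: 2·c1 - 2·c2 + c3 = 0 (check each entry), so rank(O) ≤ 2.
The 2×2 minor from rows 1, 2, columns 1, 2 is (-3)·4 - (-1)·2 = -12 - (-2) = -10 ≠ 0, so rank(O) = 2.
rank(O) = 2 < n = 3, so the pair (A, C) is not completely observable.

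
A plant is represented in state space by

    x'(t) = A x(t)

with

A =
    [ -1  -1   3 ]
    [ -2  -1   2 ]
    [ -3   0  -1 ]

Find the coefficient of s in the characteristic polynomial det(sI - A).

10

Expand det(sI - A) for the 3×3 matrix.
p(s) = s^3 + 3s^2 + 10s + 2.
(Check: constant term = det(-A) = (-1)^3 det A = 2; coefficient of s^2 = -tr A = 3.)
The coefficient of s is 10.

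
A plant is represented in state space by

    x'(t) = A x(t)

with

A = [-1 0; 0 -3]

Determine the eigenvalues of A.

det(sI - A) = s^2 - (tr A)s + det A, with tr A = (-1) + (-3) = -4 and det A = (-1)·(-3) - 0·0 = 3 - 0 = 3.
So p(s) = det(sI - A) = s^2 + 4s + 3.
Factor s^2 + 4s + 3: two numbers with sum -4 and product 3 are -1 and -3, so s^2 + 4s + 3 = (s + 1)(s + 3).
Hence p(s) = (s + 1) (s + 3), with roots -3, -1.
All eigenvalues have negative real part, so the system is asymptotically stable.

-3, -1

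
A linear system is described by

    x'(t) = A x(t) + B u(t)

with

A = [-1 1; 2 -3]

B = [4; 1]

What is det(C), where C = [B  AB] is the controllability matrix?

23

AB = [[-3], [5]]
Controllability matrix C = [B  AB] = [[4, -3], [1, 5]]
det(C) = 4·5 - (-3)·1 = 20 - (-3) = 23
Since det(C) ≠ 0, rank(C) = 2 and the system is completely controllable.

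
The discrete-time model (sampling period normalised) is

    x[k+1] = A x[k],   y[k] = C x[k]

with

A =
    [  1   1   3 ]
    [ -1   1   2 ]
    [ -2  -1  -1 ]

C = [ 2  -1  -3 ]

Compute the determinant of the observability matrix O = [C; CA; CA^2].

185

CA = [[9, 4, 7]]
CA^2 = [[-9, 6, 28]]
Observability matrix O = [C; CA; CA^2] = [[2, -1, -3], [9, 4, 7], [-9, 6, 28]]
Expanding along the first row, det(O) = 2·(4·28 - 7·6) - (-1)·(9·28 - 7·(-9)) + (-3)·(9·6 - 4·(-9)) = 2·70 - (-1)·315 + (-3)·90 = 185
Since det(O) ≠ 0, rank(O) = 3 and the system is completely observable.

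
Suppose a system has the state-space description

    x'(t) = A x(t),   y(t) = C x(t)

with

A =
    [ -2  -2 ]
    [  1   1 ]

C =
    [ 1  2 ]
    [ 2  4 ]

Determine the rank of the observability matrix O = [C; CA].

CA = [[0, 0], [0, 0]]
Observability matrix O = [C; CA] = [[1, 2], [2, 4], [0, 0], [0, 0]]
Every row of O is a scalar multiple of row 1 = [1, 2] (multipliers 1, 2, 0, 0), so the rows span a one-dimensional space.
O ≠ 0, hence rank(O) = 1.
rank(O) = 1 < n = 2, so the pair (A, C) is not completely observable.

1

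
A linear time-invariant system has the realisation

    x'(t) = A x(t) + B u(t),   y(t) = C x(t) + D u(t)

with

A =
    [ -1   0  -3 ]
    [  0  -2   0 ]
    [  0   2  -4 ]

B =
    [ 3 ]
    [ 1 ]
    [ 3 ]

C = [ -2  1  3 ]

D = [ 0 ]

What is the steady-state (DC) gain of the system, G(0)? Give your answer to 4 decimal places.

G(0) = C(-A)^{-1}B + D = -C A^{-1} B + D.
det A = -8, so A^{-1} = (1/-8)·adj(A) = [[-1, 3/4, 3/4], [0, -1/2, 0], [0, -1/4, -1/4]]
A^{-1} B = [0, -1/2, -1]^T
C A^{-1} B = -7/2
G(0) = D - C A^{-1} B = 0 - (-7/2) = 7/2 ≈ 3.5000

3.5000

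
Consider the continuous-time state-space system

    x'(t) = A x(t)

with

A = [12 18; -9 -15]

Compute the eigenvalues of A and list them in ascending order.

det(sI - A) = s^2 - (tr A)s + det A, with tr A = 12 + (-15) = -3 and det A = 12·(-15) - 18·(-9) = -180 - (-162) = -18.
So p(s) = det(sI - A) = s^2 + 3s - 18.
Factor s^2 + 3s - 18: two numbers with sum -3 and product -18 are 3 and -6, so s^2 + 3s - 18 = (s - 3)(s + 6).
Hence p(s) = (s - 3) (s + 6), with roots -6, 3.
At least one eigenvalue has non-negative real part, so the system is not asymptotically stable.

-6, 3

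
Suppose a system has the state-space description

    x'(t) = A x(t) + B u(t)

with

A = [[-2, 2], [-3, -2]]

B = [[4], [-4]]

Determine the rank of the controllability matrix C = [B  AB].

2

AB = [[-16], [-4]]
Controllability matrix C = [B  AB] = [[4, -16], [-4, -4]]
det(C) = 4·(-4) - (-16)·(-4) = -16 - 64 = -80 ≠ 0, so rank(C) = 2.
rank(C) = 2 = n, so the pair (A, B) is completely controllable.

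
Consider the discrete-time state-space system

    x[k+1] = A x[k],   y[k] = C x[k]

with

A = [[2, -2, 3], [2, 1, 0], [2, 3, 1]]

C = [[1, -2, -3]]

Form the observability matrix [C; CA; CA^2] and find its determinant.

2406

CA = [[-8, -13, 0]]
CA^2 = [[-42, 3, -24]]
Observability matrix O = [C; CA; CA^2] = [[1, -2, -3], [-8, -13, 0], [-42, 3, -24]]
Expanding along the first row, det(O) = 1·((-13)·(-24) - 0·3) - (-2)·((-8)·(-24) - 0·(-42)) + (-3)·((-8)·3 - (-13)·(-42)) = 1·312 - (-2)·192 + (-3)·(-570) = 2406
Since det(O) ≠ 0, rank(O) = 3 and the system is completely observable.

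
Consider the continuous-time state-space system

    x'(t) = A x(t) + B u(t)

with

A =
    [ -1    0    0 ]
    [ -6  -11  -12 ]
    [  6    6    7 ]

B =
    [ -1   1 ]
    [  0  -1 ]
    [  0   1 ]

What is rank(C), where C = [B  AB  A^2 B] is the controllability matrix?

2

AB = [[1, -1], [6, -7], [-6, 7]]
A^2B = [[-1, 1], [0, -1], [0, 1]]
Controllability matrix C = [B  AB  A^2B] = [[-1, 1, 1, -1, -1, 1], [0, -1, 6, -7, 0, -1], [0, 1, -6, 7, 0, 1]]
The rows r1, r2, r3 of C are linearly dependent: r2 + r3 = 0 (check each entry), so rank(C) ≤ 2.
The 2×2 minor from rows 1, 2, columns 1, 2 is (-1)·(-1) - 1·0 = 1 - 0 = 1 ≠ 0, so rank(C) = 2.
rank(C) = 2 < n = 3, so the pair (A, B) is not completely controllable.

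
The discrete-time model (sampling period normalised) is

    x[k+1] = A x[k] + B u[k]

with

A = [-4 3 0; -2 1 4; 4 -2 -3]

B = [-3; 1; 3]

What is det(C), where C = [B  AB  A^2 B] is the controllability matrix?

AB = [[15], [19], [-23]]
A^2B = [[-3], [-103], [91]]
Controllability matrix C = [B  AB  A^2B] = [[-3, 15, -3], [1, 19, -103], [3, -23, 91]]
Expanding along the first row, det(C) = (-3)·(19·91 - (-103)·(-23)) - 15·(1·91 - (-103)·3) + (-3)·(1·(-23) - 19·3) = (-3)·(-640) - 15·400 + (-3)·(-80) = -3840
Since det(C) ≠ 0, rank(C) = 3 and the system is completely controllable.

-3840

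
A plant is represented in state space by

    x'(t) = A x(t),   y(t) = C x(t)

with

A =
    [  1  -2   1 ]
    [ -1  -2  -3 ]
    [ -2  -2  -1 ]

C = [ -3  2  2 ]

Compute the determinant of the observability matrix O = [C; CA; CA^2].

CA = [[-9, -2, -11]]
CA^2 = [[15, 44, 8]]
Observability matrix O = [C; CA; CA^2] = [[-3, 2, 2], [-9, -2, -11], [15, 44, 8]]
Expanding along the first row, det(O) = (-3)·((-2)·8 - (-11)·44) - 2·((-9)·8 - (-11)·15) + 2·((-9)·44 - (-2)·15) = (-3)·468 - 2·93 + 2·(-366) = -2322
Since det(O) ≠ 0, rank(O) = 3 and the system is completely observable.

-2322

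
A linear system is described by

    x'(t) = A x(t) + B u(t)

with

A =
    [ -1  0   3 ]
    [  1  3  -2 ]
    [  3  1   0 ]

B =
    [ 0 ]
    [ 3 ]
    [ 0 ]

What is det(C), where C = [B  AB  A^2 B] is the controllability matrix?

81

AB = [[0], [9], [3]]
A^2B = [[9], [21], [9]]
Controllability matrix C = [B  AB  A^2B] = [[0, 0, 9], [3, 9, 21], [0, 3, 9]]
Expanding along the first row, det(C) = 0·(9·9 - 21·3) - 0·(3·9 - 21·0) + 9·(3·3 - 9·0) = 0·18 - 0·27 + 9·9 = 81
Since det(C) ≠ 0, rank(C) = 3 and the system is completely controllable.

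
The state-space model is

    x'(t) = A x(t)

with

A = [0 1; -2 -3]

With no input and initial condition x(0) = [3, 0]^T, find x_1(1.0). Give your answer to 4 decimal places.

1.8013

det(sI - A) = s^2 - (tr A)s + det A, with tr A = 0 + (-3) = -3 and det A = 0·(-3) - 1·(-2) = 0 - (-2) = 2.
So p(s) = det(sI - A) = s^2 + 3s + 2.
Factor s^2 + 3s + 2: two numbers with sum -3 and product 2 are -1 and -2, so s^2 + 3s + 2 = (s + 1)(s + 2).
Hence p(s) = (s + 1) (s + 2), with roots -2, -1.
The eigenvalues -2, -1 are distinct and real, so A is diagonalisable and x(t) = e^{At} x(0) = V diag(e^{λ_i t}) V^{-1} x(0), where the columns of V are the eigenvectors.
λ = -2: A - (-2)I = [[2, 1], [-2, -1]]. Row 1 gives 2·v1 + 1·v2 = 0, so take v_1 = [1, -2]^T.
λ = -1: A - (-1)I = [[1, 1], [-2, -2]]. Row 1 gives 1·v1 + 1·v2 = 0, so take v_2 = [1, -1]^T.
V = [v_1 v_2] = [[1, 1], [-2, -1]] has det V = 1, so V^{-1} = adj(V)/det V = [[-1, -1], [2, 1]].
Modal coordinates z(0) = V^{-1} x(0): (-1)·3 + (-1)·0 = -3; 2·3 + 1·0 = 6; so z(0) = [-3, 6]^T.
x_1(t) = Σ_i (v_i)_1 · z_i(0) · e^{λ_i t} (row 1 of V times the modal terms).
x_1(1.0) = 1·(-3)·e^{-2·1.0} + 1·6·e^{-1·1.0} = (-3)·0.135335 + 6·0.367879 = 1.8013.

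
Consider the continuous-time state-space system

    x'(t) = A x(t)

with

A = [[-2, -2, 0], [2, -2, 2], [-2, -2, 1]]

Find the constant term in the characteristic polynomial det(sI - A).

-8

Expand det(sI - A) for the 3×3 matrix.
p(s) = s^3 + 3s^2 + 8s - 8.
(Check: constant term = det(-A) = (-1)^3 det A = -8; coefficient of s^2 = -tr A = 3.)
The constant term is -8.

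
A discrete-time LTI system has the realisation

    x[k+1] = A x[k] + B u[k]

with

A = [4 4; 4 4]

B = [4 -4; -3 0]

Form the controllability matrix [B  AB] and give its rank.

AB = [[4, -16], [4, -16]]
Controllability matrix C = [B  AB] = [[4, -4, 4, -16], [-3, 0, 4, -16]]
Take the 2×2 submatrix of C formed by columns 1, 2: [[4, -4], [-3, 0]]. Its determinant is 4·0 - (-4)·(-3) = 0 - 12 = -12 ≠ 0.
So rank(C) ≥ 2; since C has 2 rows, rank(C) = 2.
rank(C) = 2 = n, so the pair (A, B) is completely controllable.

2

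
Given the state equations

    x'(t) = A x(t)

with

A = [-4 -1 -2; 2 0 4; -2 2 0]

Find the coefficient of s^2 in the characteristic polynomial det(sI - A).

4

Expand det(sI - A) for the 3×3 matrix.
p(s) = s^3 + 4s^2 - 10s - 32.
(Check: constant term = det(-A) = (-1)^3 det A = -32; coefficient of s^2 = -tr A = 4.)
The coefficient of s^2 is 4.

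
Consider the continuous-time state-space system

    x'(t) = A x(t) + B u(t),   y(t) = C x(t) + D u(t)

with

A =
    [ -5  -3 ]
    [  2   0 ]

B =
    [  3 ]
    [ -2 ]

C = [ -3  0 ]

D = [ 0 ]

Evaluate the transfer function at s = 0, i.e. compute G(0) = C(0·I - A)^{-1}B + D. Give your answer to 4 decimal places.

-3.0000

G(0) = C(-A)^{-1}B + D = -C A^{-1} B + D.
det A = 6, so A^{-1} = (1/6)·adj(A) = [[0, 1/2], [-1/3, -5/6]]
A^{-1} B = [-1, 2/3]^T
C A^{-1} B = 3
G(0) = D - C A^{-1} B = 0 - (3) = -3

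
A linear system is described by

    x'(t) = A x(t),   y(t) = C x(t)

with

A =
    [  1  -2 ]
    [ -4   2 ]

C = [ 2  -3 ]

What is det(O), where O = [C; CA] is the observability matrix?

CA = [[14, -10]]
Observability matrix O = [C; CA] = [[2, -3], [14, -10]]
det(O) = 2·(-10) - (-3)·14 = -20 - (-42) = 22
Since det(O) ≠ 0, rank(O) = 2 and the system is completely observable.

22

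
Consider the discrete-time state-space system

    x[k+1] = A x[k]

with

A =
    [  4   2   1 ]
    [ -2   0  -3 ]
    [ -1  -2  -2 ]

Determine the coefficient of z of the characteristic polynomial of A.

Expand det(zI - A) for the 3×3 matrix.
p(z) = z^3 - 2z^2 - 9z + 22.
(Check: constant term = det(-A) = (-1)^3 det A = 22; coefficient of z^2 = -tr A = -2.)
The coefficient of z is -9.

-9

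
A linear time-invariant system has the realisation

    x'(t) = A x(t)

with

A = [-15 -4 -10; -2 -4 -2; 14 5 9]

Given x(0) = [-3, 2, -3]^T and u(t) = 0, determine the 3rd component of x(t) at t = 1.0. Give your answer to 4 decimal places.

-3.5337

det(sI - A) = s^3 - (tr A)s^2 + (M11 + M22 + M33)s - det A, where Mii is the 2×2 principal minor of A obtained by deleting row i and column i.
tr A = (-15) + (-4) + 9 = -10; M11 = (-4)·9 - (-2)·5 = -36 - (-10) = -26; M22 = (-15)·9 - (-10)·14 = -135 - (-140) = 5; M33 = (-15)·(-4) - (-4)·(-2) = 60 - 8 = 52; sum of minors = 31.
det A = (-15)·((-4)·9 - (-2)·5) - (-4)·((-2)·9 - (-2)·14) + (-10)·((-2)·5 - (-4)·14) = (-15)·(-26) - (-4)·10 + (-10)·46 = -30.
So p(s) = det(sI - A) = s^3 + 10s^2 + 31s + 30.
Rational-root test: any integer root divides 30. Testing small divisors, s = -2 works: p(-2) = -8 + 40 + (-62) + 30 = 0, so (s + 2) is a factor.
Dividing, p(s) = (s + 2)(s^2 + 8s + 15).
Factor s^2 + 8s + 15: two numbers with sum -8 and product 15 are -3 and -5, so s^2 + 8s + 15 = (s + 3)(s + 5).
Hence p(s) = (s + 2) (s + 3) (s + 5), with roots -5, -3, -2.
The eigenvalues -5, -3, -2 are distinct and real, so A is diagonalisable and x(t) = e^{At} x(0) = V diag(e^{λ_i t}) V^{-1} x(0), where the columns of V are the eigenvectors.
λ = -5: A - (-5)I = [[-10, -4, -10], [-2, 1, -2], [14, 5, 14]]. v must be orthogonal to every row; (row 1) × (row 2) = [18, 0, -18], so take v_1 = [1, 0, -1]^T.
λ = -3: A - (-3)I = [[-12, -4, -10], [-2, -1, -2], [14, 5, 12]]. v must be orthogonal to every row; (row 1) × (row 2) = [-2, -4, 4], so take v_2 = [1, 2, -2]^T.
λ = -2: A - (-2)I = [[-13, -4, -10], [-2, -2, -2], [14, 5, 11]]. v must be orthogonal to every row; (row 1) × (row 2) = [-12, -6, 18], so take v_3 = [2, 1, -3]^T.
V = [v_1 v_2 v_3] = [[1, 1, 2], [0, 2, 1], [-1, -2, -3]] has det V = -1, so V^{-1} = adj(V)/det V = [[4, 1, 3], [1, 1, 1], [-2, -1, -2]].
Modal coordinates z(0) = V^{-1} x(0): 4·(-3) + 1·2 + 3·(-3) = -19; 1·(-3) + 1·2 + 1·(-3) = -4; (-2)·(-3) + (-1)·2 + (-2)·(-3) = 10; so z(0) = [-19, -4, 10]^T.
x_3(t) = Σ_i (v_i)_3 · z_i(0) · e^{λ_i t} (row 3 of V times the modal terms).
x_3(1.0) = (-1)·(-19)·e^{-5·1.0} + (-2)·(-4)·e^{-3·1.0} + (-3)·10·e^{-2·1.0} = 19·0.006738 + 8·0.049787 + (-30)·0.135335 = -3.5337.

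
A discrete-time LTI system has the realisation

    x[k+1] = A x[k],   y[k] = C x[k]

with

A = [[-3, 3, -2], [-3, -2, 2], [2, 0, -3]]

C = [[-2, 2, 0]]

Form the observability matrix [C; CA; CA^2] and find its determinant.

176

CA = [[0, -10, 8]]
CA^2 = [[46, 20, -44]]
Observability matrix O = [C; CA; CA^2] = [[-2, 2, 0], [0, -10, 8], [46, 20, -44]]
Expanding along the first row, det(O) = (-2)·((-10)·(-44) - 8·20) - 2·(0·(-44) - 8·46) + 0·(0·20 - (-10)·46) = (-2)·280 - 2·(-368) + 0·460 = 176
Since det(O) ≠ 0, rank(O) = 3 and the system is completely observable.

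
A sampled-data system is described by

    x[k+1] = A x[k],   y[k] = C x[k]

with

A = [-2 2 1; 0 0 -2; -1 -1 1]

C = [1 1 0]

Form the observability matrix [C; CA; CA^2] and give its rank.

CA = [[-2, 2, -1]]
CA^2 = [[5, -3, -7]]
Observability matrix O = [C; CA; CA^2] = [[1, 1, 0], [-2, 2, -1], [5, -3, -7]]
det(O) = 1·(2·(-7) - (-1)·(-3)) - 1·((-2)·(-7) - (-1)·5) + 0·((-2)·(-3) - 2·5) = 1·(-17) - 1·19 + 0·(-4) = -36 ≠ 0, so rank(O) = 3.
rank(O) = 3 = n, so the pair (A, C) is completely observable.

3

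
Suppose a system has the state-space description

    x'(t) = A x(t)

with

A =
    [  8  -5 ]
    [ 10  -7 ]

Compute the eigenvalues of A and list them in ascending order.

-2, 3

det(sI - A) = s^2 - (tr A)s + det A, with tr A = 8 + (-7) = 1 and det A = 8·(-7) - (-5)·10 = -56 - (-50) = -6.
So p(s) = det(sI - A) = s^2 - s - 6.
Factor s^2 - s - 6: two numbers with sum 1 and product -6 are 3 and -2, so s^2 - s - 6 = (s - 3)(s + 2).
Hence p(s) = (s - 3) (s + 2), with roots -2, 3.
At least one eigenvalue has non-negative real part, so the system is not asymptotically stable.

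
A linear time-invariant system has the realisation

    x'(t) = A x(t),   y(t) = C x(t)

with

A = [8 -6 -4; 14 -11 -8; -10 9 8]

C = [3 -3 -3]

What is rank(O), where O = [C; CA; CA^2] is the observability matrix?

CA = [[12, -12, -12]]
CA^2 = [[48, -48, -48]]
Observability matrix O = [C; CA; CA^2] = [[3, -3, -3], [12, -12, -12], [48, -48, -48]]
Every row of O is a scalar multiple of row 1 = [3, -3, -3] (multipliers 1, 4, 16), so the rows span a one-dimensional space.
O ≠ 0, hence rank(O) = 1.
rank(O) = 1 < n = 3, so the pair (A, C) is not completely observable.

1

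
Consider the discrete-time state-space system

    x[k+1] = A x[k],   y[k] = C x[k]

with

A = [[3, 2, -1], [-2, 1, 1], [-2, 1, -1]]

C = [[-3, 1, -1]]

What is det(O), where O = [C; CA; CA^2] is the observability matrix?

-485

CA = [[-9, -6, 5]]
CA^2 = [[-25, -19, -2]]
Observability matrix O = [C; CA; CA^2] = [[-3, 1, -1], [-9, -6, 5], [-25, -19, -2]]
Expanding along the first row, det(O) = (-3)·((-6)·(-2) - 5·(-19)) - 1·((-9)·(-2) - 5·(-25)) + (-1)·((-9)·(-19) - (-6)·(-25)) = (-3)·107 - 1·143 + (-1)·21 = -485
Since det(O) ≠ 0, rank(O) = 3 and the system is completely observable.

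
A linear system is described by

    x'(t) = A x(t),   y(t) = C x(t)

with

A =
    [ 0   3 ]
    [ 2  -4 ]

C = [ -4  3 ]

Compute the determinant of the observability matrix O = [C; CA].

78

CA = [[6, -24]]
Observability matrix O = [C; CA] = [[-4, 3], [6, -24]]
det(O) = (-4)·(-24) - 3·6 = 96 - 18 = 78
Since det(O) ≠ 0, rank(O) = 2 and the system is completely observable.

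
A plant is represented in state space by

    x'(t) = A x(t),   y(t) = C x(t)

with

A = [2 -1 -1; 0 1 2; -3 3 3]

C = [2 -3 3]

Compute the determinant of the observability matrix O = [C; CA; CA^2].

-121

CA = [[-5, 4, 1]]
CA^2 = [[-13, 12, 16]]
Observability matrix O = [C; CA; CA^2] = [[2, -3, 3], [-5, 4, 1], [-13, 12, 16]]
Expanding along the first row, det(O) = 2·(4·16 - 1·12) - (-3)·((-5)·16 - 1·(-13)) + 3·((-5)·12 - 4·(-13)) = 2·52 - (-3)·(-67) + 3·(-8) = -121
Since det(O) ≠ 0, rank(O) = 3 and the system is completely observable.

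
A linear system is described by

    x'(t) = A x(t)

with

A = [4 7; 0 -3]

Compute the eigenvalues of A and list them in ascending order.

det(sI - A) = s^2 - (tr A)s + det A, with tr A = 4 + (-3) = 1 and det A = 4·(-3) - 7·0 = -12 - 0 = -12.
So p(s) = det(sI - A) = s^2 - s - 12.
Factor s^2 - s - 12: two numbers with sum 1 and product -12 are 4 and -3, so s^2 - s - 12 = (s - 4)(s + 3).
Hence p(s) = (s - 4) (s + 3), with roots -3, 4.
At least one eigenvalue has non-negative real part, so the system is not asymptotically stable.

-3, 4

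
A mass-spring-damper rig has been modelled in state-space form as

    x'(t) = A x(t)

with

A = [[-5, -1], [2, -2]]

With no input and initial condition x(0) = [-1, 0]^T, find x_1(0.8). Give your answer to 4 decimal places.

det(sI - A) = s^2 - (tr A)s + det A, with tr A = (-5) + (-2) = -7 and det A = (-5)·(-2) - (-1)·2 = 10 - (-2) = 12.
So p(s) = det(sI - A) = s^2 + 7s + 12.
Factor s^2 + 7s + 12: two numbers with sum -7 and product 12 are -3 and -4, so s^2 + 7s + 12 = (s + 3)(s + 4).
Hence p(s) = (s + 3) (s + 4), with roots -4, -3.
The eigenvalues -4, -3 are distinct and real, so A is diagonalisable and x(t) = e^{At} x(0) = V diag(e^{λ_i t}) V^{-1} x(0), where the columns of V are the eigenvectors.
λ = -4: A - (-4)I = [[-1, -1], [2, 2]]. Row 1 gives (-1)·v1 + (-1)·v2 = 0, so take v_1 = [1, -1]^T.
λ = -3: A - (-3)I = [[-2, -1], [2, 1]]. Row 1 gives (-2)·v1 + (-1)·v2 = 0, so take v_2 = [1, -2]^T.
V = [v_1 v_2] = [[1, 1], [-1, -2]] has det V = -1, so V^{-1} = adj(V)/det V = [[2, 1], [-1, -1]].
Modal coordinates z(0) = V^{-1} x(0): 2·(-1) + 1·0 = -2; (-1)·(-1) + (-1)·0 = 1; so z(0) = [-2, 1]^T.
x_1(t) = Σ_i (v_i)_1 · z_i(0) · e^{λ_i t} (row 1 of V times the modal terms).
x_1(0.8) = 1·(-2)·e^{-4·0.8} + 1·1·e^{-3·0.8} = (-2)·0.040762 + 1·0.090718 = 0.0092.

0.0092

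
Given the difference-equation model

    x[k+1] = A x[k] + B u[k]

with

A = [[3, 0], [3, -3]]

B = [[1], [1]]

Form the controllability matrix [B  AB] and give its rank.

2

AB = [[3], [0]]
Controllability matrix C = [B  AB] = [[1, 3], [1, 0]]
det(C) = 1·0 - 3·1 = 0 - 3 = -3 ≠ 0, so rank(C) = 2.
rank(C) = 2 = n, so the pair (A, B) is completely controllable.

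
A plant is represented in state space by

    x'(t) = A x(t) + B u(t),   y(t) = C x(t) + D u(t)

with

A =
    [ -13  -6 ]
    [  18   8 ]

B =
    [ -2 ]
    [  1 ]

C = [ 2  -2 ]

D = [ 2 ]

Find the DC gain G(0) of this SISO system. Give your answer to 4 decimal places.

18.5000

G(0) = C(-A)^{-1}B + D = -C A^{-1} B + D.
det A = 4, so A^{-1} = (1/4)·adj(A) = [[2, 3/2], [-9/2, -13/4]]
A^{-1} B = [-5/2, 23/4]^T
C A^{-1} B = -33/2
G(0) = D - C A^{-1} B = 2 - (-33/2) = 37/2 ≈ 18.5000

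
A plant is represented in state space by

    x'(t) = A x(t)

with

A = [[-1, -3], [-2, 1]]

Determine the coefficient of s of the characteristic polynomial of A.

For a 2×2 matrix, det(sI - A) = s^2 - (tr A)s + det A.
tr A = 0, det A = -7.
So p(s) = s^2 - 7.
The coefficient of s is 0.

0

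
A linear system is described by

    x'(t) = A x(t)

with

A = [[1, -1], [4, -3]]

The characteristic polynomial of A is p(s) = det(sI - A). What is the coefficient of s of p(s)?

2

For a 2×2 matrix, det(sI - A) = s^2 - (tr A)s + det A.
tr A = -2, det A = 1.
So p(s) = s^2 + 2s + 1.
The coefficient of s is 2.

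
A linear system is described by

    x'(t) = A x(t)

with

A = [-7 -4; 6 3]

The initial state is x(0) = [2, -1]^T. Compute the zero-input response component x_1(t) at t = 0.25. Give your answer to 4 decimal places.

det(sI - A) = s^2 - (tr A)s + det A, with tr A = (-7) + 3 = -4 and det A = (-7)·3 - (-4)·6 = -21 - (-24) = 3.
So p(s) = det(sI - A) = s^2 + 4s + 3.
Factor s^2 + 4s + 3: two numbers with sum -4 and product 3 are -1 and -3, so s^2 + 4s + 3 = (s + 1)(s + 3).
Hence p(s) = (s + 1) (s + 3), with roots -3, -1.
The eigenvalues -3, -1 are distinct and real, so A is diagonalisable and x(t) = e^{At} x(0) = V diag(e^{λ_i t}) V^{-1} x(0), where the columns of V are the eigenvectors.
λ = -3: A - (-3)I = [[-4, -4], [6, 6]]. Row 1 gives (-4)·v1 + (-4)·v2 = 0, so take v_1 = [1, -1]^T.
λ = -1: A - (-1)I = [[-6, -4], [6, 4]]. Row 1 gives (-6)·v1 + (-4)·v2 = 0, so take v_2 = [-2, 3]^T.
V = [v_1 v_2] = [[1, -2], [-1, 3]] has det V = 1, so V^{-1} = adj(V)/det V = [[3, 2], [1, 1]].
Modal coordinates z(0) = V^{-1} x(0): 3·2 + 2·(-1) = 4; 1·2 + 1·(-1) = 1; so z(0) = [4, 1]^T.
x_1(t) = Σ_i (v_i)_1 · z_i(0) · e^{λ_i t} (row 1 of V times the modal terms).
x_1(0.25) = 1·4·e^{-3·0.25} + (-2)·1·e^{-1·0.25} = 4·0.472367 + (-2)·0.778801 = 0.3319.

0.3319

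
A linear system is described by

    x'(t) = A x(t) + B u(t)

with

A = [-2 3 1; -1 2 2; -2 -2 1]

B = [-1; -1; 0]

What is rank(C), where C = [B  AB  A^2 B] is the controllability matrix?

AB = [[-1], [-1], [4]]
A^2B = [[3], [7], [8]]
Controllability matrix C = [B  AB  A^2B] = [[-1, -1, 3], [-1, -1, 7], [0, 4, 8]]
det(C) = (-1)·((-1)·8 - 7·4) - (-1)·((-1)·8 - 7·0) + 3·((-1)·4 - (-1)·0) = (-1)·(-36) - (-1)·(-8) + 3·(-4) = 16 ≠ 0, so rank(C) = 3.
rank(C) = 3 = n, so the pair (A, B) is completely controllable.

3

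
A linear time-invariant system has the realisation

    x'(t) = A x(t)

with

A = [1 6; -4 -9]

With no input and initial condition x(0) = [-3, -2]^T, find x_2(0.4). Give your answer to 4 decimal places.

1.3879

det(sI - A) = s^2 - (tr A)s + det A, with tr A = 1 + (-9) = -8 and det A = 1·(-9) - 6·(-4) = -9 - (-24) = 15.
So p(s) = det(sI - A) = s^2 + 8s + 15.
Factor s^2 + 8s + 15: two numbers with sum -8 and product 15 are -3 and -5, so s^2 + 8s + 15 = (s + 3)(s + 5).
Hence p(s) = (s + 3) (s + 5), with roots -5, -3.
The eigenvalues -5, -3 are distinct and real, so A is diagonalisable and x(t) = e^{At} x(0) = V diag(e^{λ_i t}) V^{-1} x(0), where the columns of V are the eigenvectors.
λ = -5: A - (-5)I = [[6, 6], [-4, -4]]. Row 1 gives 6·v1 + 6·v2 = 0, so take v_1 = [-1, 1]^T.
λ = -3: A - (-3)I = [[4, 6], [-4, -6]]. Row 1 gives 4·v1 + 6·v2 = 0, so take v_2 = [-3, 2]^T.
V = [v_1 v_2] = [[-1, -3], [1, 2]] has det V = 1, so V^{-1} = adj(V)/det V = [[2, 3], [-1, -1]].
Modal coordinates z(0) = V^{-1} x(0): 2·(-3) + 3·(-2) = -12; (-1)·(-3) + (-1)·(-2) = 5; so z(0) = [-12, 5]^T.
x_2(t) = Σ_i (v_i)_2 · z_i(0) · e^{λ_i t} (row 2 of V times the modal terms).
x_2(0.4) = 1·(-12)·e^{-5·0.4} + 2·5·e^{-3·0.4} = (-12)·0.135335 + 10·0.301194 = 1.3879.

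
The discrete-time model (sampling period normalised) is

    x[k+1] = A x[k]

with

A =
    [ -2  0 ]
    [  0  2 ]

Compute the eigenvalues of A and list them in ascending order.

-2, 2

det(zI - A) = z^2 - (tr A)z + det A, with tr A = (-2) + 2 = 0 and det A = (-2)·2 - 0·0 = -4 - 0 = -4.
So p(z) = det(zI - A) = z^2 - 4.
Factor z^2 - 4: two numbers with sum 0 and product -4 are 2 and -2, so z^2 - 4 = (z - 2)(z + 2).
Hence p(z) = (z - 2) (z + 2), with roots -2, 2.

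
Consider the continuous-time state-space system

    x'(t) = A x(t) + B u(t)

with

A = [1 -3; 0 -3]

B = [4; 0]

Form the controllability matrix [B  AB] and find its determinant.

AB = [[4], [0]]
Controllability matrix C = [B  AB] = [[4, 4], [0, 0]]
det(C) = 4·0 - 4·0 = 0 - 0 = 0
Since det(C) = 0, rank(C) < 2 and the system is not completely controllable.

0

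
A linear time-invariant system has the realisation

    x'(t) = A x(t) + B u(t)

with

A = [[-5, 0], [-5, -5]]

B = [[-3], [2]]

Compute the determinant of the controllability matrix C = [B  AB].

AB = [[15], [5]]
Controllability matrix C = [B  AB] = [[-3, 15], [2, 5]]
det(C) = (-3)·5 - 15·2 = -15 - 30 = -45
Since det(C) ≠ 0, rank(C) = 2 and the system is completely controllable.

-45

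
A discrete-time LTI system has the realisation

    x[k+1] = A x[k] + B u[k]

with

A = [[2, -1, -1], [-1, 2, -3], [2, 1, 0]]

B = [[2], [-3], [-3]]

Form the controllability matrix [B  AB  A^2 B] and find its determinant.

AB = [[10], [1], [1]]
A^2B = [[18], [-11], [21]]
Controllability matrix C = [B  AB  A^2B] = [[2, 10, 18], [-3, 1, -11], [-3, 1, 21]]
Expanding along the first row, det(C) = 2·(1·21 - (-11)·1) - 10·((-3)·21 - (-11)·(-3)) + 18·((-3)·1 - 1·(-3)) = 2·32 - 10·(-96) + 18·0 = 1024
Since det(C) ≠ 0, rank(C) = 3 and the system is completely controllable.

1024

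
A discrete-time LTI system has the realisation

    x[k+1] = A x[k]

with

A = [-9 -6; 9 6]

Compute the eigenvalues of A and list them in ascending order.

det(zI - A) = z^2 - (tr A)z + det A, with tr A = (-9) + 6 = -3 and det A = (-9)·6 - (-6)·9 = -54 - (-54) = 0.
So p(z) = det(zI - A) = z^2 + 3z.
Factor z^2 + 3z: two numbers with sum -3 and product 0 are 0 and -3, so z^2 + 3z = z(z + 3).
Hence p(z) = z (z + 3), with roots -3, 0.

-3, 0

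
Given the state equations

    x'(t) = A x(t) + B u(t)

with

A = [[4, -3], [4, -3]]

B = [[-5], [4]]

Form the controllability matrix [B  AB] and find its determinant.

AB = [[-32], [-32]]
Controllability matrix C = [B  AB] = [[-5, -32], [4, -32]]
det(C) = (-5)·(-32) - (-32)·4 = 160 - (-128) = 288
Since det(C) ≠ 0, rank(C) = 2 and the system is completely controllable.

288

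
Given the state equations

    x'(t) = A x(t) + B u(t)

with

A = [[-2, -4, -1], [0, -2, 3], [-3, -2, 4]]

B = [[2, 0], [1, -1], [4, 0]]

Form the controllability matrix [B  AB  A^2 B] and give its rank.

3

AB = [[-12, 4], [10, 2], [8, 2]]
A^2B = [[-24, -18], [4, 2], [48, -8]]
Controllability matrix C = [B  AB  A^2B] = [[2, 0, -12, 4, -24, -18], [1, -1, 10, 2, 4, 2], [4, 0, 8, 2, 48, -8]]
Take the 3×3 submatrix of C formed by columns 1, 2, 3: [[2, 0, -12], [1, -1, 10], [4, 0, 8]]. Its determinant is 2·((-1)·8 - 10·0) - 0·(1·8 - 10·4) + (-12)·(1·0 - (-1)·4) = 2·(-8) - 0·(-32) + (-12)·4 = -64 ≠ 0.
So rank(C) ≥ 3; since C has 3 rows, rank(C) = 3.
rank(C) = 3 = n, so the pair (A, B) is completely controllable.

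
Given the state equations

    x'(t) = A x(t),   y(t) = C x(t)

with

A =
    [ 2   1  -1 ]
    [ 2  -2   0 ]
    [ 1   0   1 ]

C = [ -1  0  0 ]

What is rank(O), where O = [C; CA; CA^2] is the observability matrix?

3

CA = [[-2, -1, 1]]
CA^2 = [[-5, 0, 3]]
Observability matrix O = [C; CA; CA^2] = [[-1, 0, 0], [-2, -1, 1], [-5, 0, 3]]
det(O) = (-1)·((-1)·3 - 1·0) - 0·((-2)·3 - 1·(-5)) + 0·((-2)·0 - (-1)·(-5)) = (-1)·(-3) - 0·(-1) + 0·(-5) = 3 ≠ 0, so rank(O) = 3.
rank(O) = 3 = n, so the pair (A, C) is completely observable.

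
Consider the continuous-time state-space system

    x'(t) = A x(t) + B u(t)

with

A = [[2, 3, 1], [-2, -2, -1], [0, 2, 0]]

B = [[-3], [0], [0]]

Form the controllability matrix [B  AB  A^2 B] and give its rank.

AB = [[-6], [6], [0]]
A^2B = [[6], [0], [12]]
Controllability matrix C = [B  AB  A^2B] = [[-3, -6, 6], [0, 6, 0], [0, 0, 12]]
det(C) = (-3)·(6·12 - 0·0) - (-6)·(0·12 - 0·0) + 6·(0·0 - 6·0) = (-3)·72 - (-6)·0 + 6·0 = -216 ≠ 0, so rank(C) = 3.
rank(C) = 3 = n, so the pair (A, B) is completely controllable.

3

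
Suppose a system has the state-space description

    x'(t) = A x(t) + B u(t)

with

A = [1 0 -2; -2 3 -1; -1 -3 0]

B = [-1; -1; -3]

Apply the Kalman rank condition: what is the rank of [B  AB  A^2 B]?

AB = [[5], [2], [4]]
A^2B = [[-3], [-8], [-11]]
Controllability matrix C = [B  AB  A^2B] = [[-1, 5, -3], [-1, 2, -8], [-3, 4, -11]]
det(C) = (-1)·(2·(-11) - (-8)·4) - 5·((-1)·(-11) - (-8)·(-3)) + (-3)·((-1)·4 - 2·(-3)) = (-1)·10 - 5·(-13) + (-3)·2 = 49 ≠ 0, so rank(C) = 3.
rank(C) = 3 = n, so the pair (A, B) is completely controllable.

3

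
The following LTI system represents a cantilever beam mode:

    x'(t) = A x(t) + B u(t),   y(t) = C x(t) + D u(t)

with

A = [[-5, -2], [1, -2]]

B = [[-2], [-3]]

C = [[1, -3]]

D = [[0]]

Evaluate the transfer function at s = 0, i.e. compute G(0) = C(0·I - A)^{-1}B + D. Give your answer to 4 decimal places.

G(0) = C(-A)^{-1}B + D = -C A^{-1} B + D.
det A = 12, so A^{-1} = (1/12)·adj(A) = [[-1/6, 1/6], [-1/12, -5/12]]
A^{-1} B = [-1/6, 17/12]^T
C A^{-1} B = -53/12
G(0) = D - C A^{-1} B = 0 - (-53/12) = 53/12 ≈ 4.4167

4.4167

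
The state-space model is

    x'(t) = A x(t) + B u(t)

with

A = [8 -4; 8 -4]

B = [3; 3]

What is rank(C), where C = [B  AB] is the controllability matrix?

AB = [[12], [12]]
Controllability matrix C = [B  AB] = [[3, 12], [3, 12]]
Every column of C is a scalar multiple of column 1 = [3, 3] (multipliers 1, 4), so the columns span a one-dimensional space.
C ≠ 0, hence rank(C) = 1.
rank(C) = 1 < n = 2, so the pair (A, B) is not completely controllable.

1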